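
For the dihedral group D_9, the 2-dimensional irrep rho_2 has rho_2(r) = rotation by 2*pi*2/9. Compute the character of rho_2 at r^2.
chi_{rho_2}(r^2) = 2*cos(2*pi*2*2/9) = -2*cos(pi/9)

Details: rho_2(r^2) is rotation by angle 2*pi*2*2/9, whose trace is 2*cos(2*pi*2*2/9) = -2*cos(pi/9).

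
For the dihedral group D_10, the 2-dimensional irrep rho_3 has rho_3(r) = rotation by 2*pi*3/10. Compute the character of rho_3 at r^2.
chi_{rho_3}(r^2) = 2*cos(2*pi*3*2/10) = -sqrt(5)/2 - 1/2

Details: rho_3(r^2) is rotation by angle 2*pi*3*2/10, whose trace is 2*cos(2*pi*3*2/10) = -sqrt(5)/2 - 1/2.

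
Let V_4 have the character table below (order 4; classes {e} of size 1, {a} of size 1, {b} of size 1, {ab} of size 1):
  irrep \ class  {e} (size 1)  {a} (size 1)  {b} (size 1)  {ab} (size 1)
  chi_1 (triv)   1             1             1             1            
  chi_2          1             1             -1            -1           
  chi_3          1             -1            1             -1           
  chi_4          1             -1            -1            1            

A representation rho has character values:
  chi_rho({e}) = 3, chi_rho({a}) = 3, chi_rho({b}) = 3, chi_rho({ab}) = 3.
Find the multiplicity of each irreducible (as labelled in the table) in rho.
Multiplicities: chi_1: 3, chi_2: 0, chi_3: 0, chi_4: 0.

Solution. Use <chi_rho, chi> = (1/|G|) sum_C |C| * chi_rho(C) * conj(chi(C)) with |G| = 4 for each irreducible chi in the table:
  <chi_rho, chi_1> = (1/4)[1*(3)*conj(1) + 1*(3)*conj(1) + 1*(3)*conj(1) + 1*(3)*conj(1)]
      = (1/4)[(3) + (3) + (3) + (3)] = 12/4 = 3
  <chi_rho, chi_2> = (1/4)[1*(3)*conj(1) + 1*(3)*conj(1) + 1*(3)*conj(-1) + 1*(3)*conj(-1)]
      = (1/4)[(3) + (3) + (-3) + (-3)] = 0/4 = 0
  <chi_rho, chi_3> = (1/4)[1*(3)*conj(1) + 1*(3)*conj(-1) + 1*(3)*conj(1) + 1*(3)*conj(-1)]
      = (1/4)[(3) + (-3) + (3) + (-3)] = 0/4 = 0
  <chi_rho, chi_4> = (1/4)[1*(3)*conj(1) + 1*(3)*conj(-1) + 1*(3)*conj(-1) + 1*(3)*conj(1)]
      = (1/4)[(3) + (-3) + (-3) + (3)] = 0/4 = 0
Dimension check: dim(rho) = sum (mult * dim) = 3*1 + 0*1 + 0*1 + 0*1 = 3 = chi_rho(e) = 3.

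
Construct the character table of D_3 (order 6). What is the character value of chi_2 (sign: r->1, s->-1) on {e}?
Conjugacy classes: {e} of size 1, {r^1, r^2} of size 2, {s, sr, ..., sr^2} of size 3.
Character table:
  irrep \ class              {e} (size 1)  {r^1, r^2} (size 2)  {s, sr, ..., sr^2} (size 3)
  chi_1 (triv)               1             1                    1                          
  chi_2 (sign: r->1, s->-1)  1             1                    -1                         
  chi_3 (2d, j=1)            2             -1                   0                          

Spot check: chi_2 (sign: r->1, s->-1) on {e} = 1.

Proof sketch: D_3 has order 2*3 = 6 with 3 conjugacy classes, hence 3 irreducibles. Sum of squared dims 1 + 1 + 4 = 6 = |G|. Linear characters come from the abelianisation; the 2-dimensional irreps have character r^k -> 2*cos(2*pi*j*k/3), reflections -> 0.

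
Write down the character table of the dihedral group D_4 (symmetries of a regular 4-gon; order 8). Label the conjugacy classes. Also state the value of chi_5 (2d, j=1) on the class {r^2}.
Conjugacy classes: {e} of size 1, {r^2} of size 1, {r^1, r^3} of size 2, {s, sr^2, ...} of size 2, {sr, sr^3, ...} of size 2.
Character table:
  irrep \ class              {e} (size 1)  {r^2} (size 1)  {r^1, r^3} (size 2)  {s, sr^2, ...} (size 2)  {sr, sr^3, ...} (size 2)
  chi_1 (triv)               1             1               1                    1                        1                       
  chi_2 (sign: r->1, s->-1)  1             1               1                    -1                       -1                      
  chi_3 (r->-1, s->1)        1             1               -1                   1                        -1                      
  chi_4 (r->-1, s->-1)       1             1               -1                   -1                       1                       
  chi_5 (2d, j=1)            2             -2              0                    0                        0                       

Spot check: chi_5 (2d, j=1) on {r^2} = -2.

Why: D_4 has order 2*4 = 8 with 5 conjugacy classes, hence 5 irreducibles. Sum of squared dims 1 + 1 + 1 + 1 + 4 = 8 = |G|. Linear characters come from the abelianisation; the 2-dimensional irreps have character r^k -> 2*cos(2*pi*j*k/4), reflections -> 0.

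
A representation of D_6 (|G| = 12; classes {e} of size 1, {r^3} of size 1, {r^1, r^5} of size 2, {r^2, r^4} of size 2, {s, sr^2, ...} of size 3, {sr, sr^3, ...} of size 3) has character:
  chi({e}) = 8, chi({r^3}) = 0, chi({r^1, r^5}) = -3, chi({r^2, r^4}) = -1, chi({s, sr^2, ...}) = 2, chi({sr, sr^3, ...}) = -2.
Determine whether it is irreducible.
Not irreducible (reducible): <chi, chi> = 9 > 1.

Proof sketch: <chi, chi> = (1/|G|) sum_C |C| * |chi(C)|^2 = (1/12)[1*|8|^2 + 1*|0|^2 + 2*|-3|^2 + 2*|-1|^2 + 3*|2|^2 + 3*|-2|^2]
  = (1/12)[(64) + (0) + (18) + (2) + (12) + (12)] = 108/12 = 9.
A character is irreducible iff <chi, chi> = 1, so this representation is reducible.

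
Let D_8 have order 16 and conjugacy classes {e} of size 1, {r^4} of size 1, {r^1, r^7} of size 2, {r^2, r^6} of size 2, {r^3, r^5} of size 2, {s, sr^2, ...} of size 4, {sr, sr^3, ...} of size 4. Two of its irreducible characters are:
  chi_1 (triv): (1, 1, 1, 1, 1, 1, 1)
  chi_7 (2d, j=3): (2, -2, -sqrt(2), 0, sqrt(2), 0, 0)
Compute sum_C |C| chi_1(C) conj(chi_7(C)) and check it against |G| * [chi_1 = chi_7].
Sum = 0; so <chi_1, chi_7> = 0 (distinct irreducibles are orthogonal).

Derivation: Compute term by term over conjugacy classes (|C| * chi_1(C) * conj(chi_7(C))):
  1*(1)*conj(2) + 1*(1)*conj(-2) + 2*(1)*conj(-sqrt(2)) + 2*(1)*conj(0) + 2*(1)*conj(sqrt(2)) + 4*(1)*conj(0) + 4*(1)*conj(0)
  = (2) + (-2) + (-2*sqrt(2)) + (0) + (2*sqrt(2)) + (0) + (0)
  = 0.
Dividing by |G| = 16 gives 0/16 = 0, matching the row-orthogonality relation <chi_1, chi_7> = [chi_1 = chi_7].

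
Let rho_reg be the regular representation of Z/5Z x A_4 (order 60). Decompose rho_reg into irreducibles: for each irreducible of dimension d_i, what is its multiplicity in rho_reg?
Each irreducible V_i of dimension d_i appears with multiplicity d_i, i.e. rho_reg = (direct sum over all irreducibles V_i) d_i V_i. The irreducible dimensions for Z/5Z x A_4 are 1, 1, 1, 1, 1, 1, 1, 1, 1, 1, 1, 1, 1, 1, 1, 3, 3, 3, 3, 3: 15 irreducibles of dimension 1, each with multiplicity 1; 5 irreducibles of dimension 3, each with multiplicity 3. Total dimension 15*1*1 + 5*3*3 = 60 = |G|.

Solution. General theorem: in the regular representation of a finite group G, each irreducible appears with multiplicity equal to its dimension. Check: dim(rho_reg) = sum d_i^2 = 1 + 1 + 1 + 1 + 1 + 1 + 1 + 1 + 1 + 1 + 1 + 1 + 1 + 1 + 1 + 9 + 9 + 9 + 9 + 9 = 60 = |G|.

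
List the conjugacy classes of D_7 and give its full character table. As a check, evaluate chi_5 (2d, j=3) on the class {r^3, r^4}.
Conjugacy classes: {e} of size 1, {r^1, r^6} of size 2, {r^2, r^5} of size 2, {r^3, r^4} of size 2, {s, sr, ..., sr^6} of size 7.
Character table:
  irrep \ class              {e} (size 1)  {r^1, r^6} (size 2)  {r^2, r^5} (size 2)  {r^3, r^4} (size 2)  {s, sr, ..., sr^6} (size 7)
  chi_1 (triv)               1             1                    1                    1                    1                          
  chi_2 (sign: r->1, s->-1)  1             1                    1                    1                    -1                         
  chi_3 (2d, j=1)            2             2*cos(2*pi/7)        -2*cos(3*pi/7)       -2*cos(pi/7)         0                          
  chi_4 (2d, j=2)            2             -2*cos(3*pi/7)       -2*cos(pi/7)         2*cos(2*pi/7)        0                          
  chi_5 (2d, j=3)            2             -2*cos(pi/7)         2*cos(2*pi/7)        -2*cos(3*pi/7)       0                          

Spot check: chi_5 (2d, j=3) on {r^3, r^4} = -2*cos(3*pi/7).

Reasoning: D_7 has order 2*7 = 14 with 5 conjugacy classes, hence 5 irreducibles. Sum of squared dims 1 + 1 + 4 + 4 + 4 = 14 = |G|. Linear characters come from the abelianisation; the 2-dimensional irreps have character r^k -> 2*cos(2*pi*j*k/7), reflections -> 0.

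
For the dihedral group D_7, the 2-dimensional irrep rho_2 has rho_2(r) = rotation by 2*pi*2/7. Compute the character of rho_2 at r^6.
chi_{rho_2}(r^6) = 2*cos(2*pi*2*6/7) = -2*cos(3*pi/7)

Solution. rho_2(r^6) is rotation by angle 2*pi*2*6/7, whose trace is 2*cos(2*pi*2*6/7) = -2*cos(3*pi/7).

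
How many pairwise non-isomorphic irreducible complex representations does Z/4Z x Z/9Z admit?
36

Justification: The number of irreducible complex representations of a finite group equals its number of conjugacy classes. Z/4Z x Z/9Z is abelian of order 36, so every element is its own conjugacy class: 36 classes, so Z/4Z x Z/9Z (order 36) has exactly 36 irreducible complex representations.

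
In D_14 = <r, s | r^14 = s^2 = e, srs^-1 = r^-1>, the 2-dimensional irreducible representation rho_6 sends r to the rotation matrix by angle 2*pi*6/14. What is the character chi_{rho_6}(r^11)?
chi_{rho_6}(r^11) = 2*cos(2*pi*6*11/14) = -2*cos(3*pi/7)

Argument: rho_6(r^11) is rotation by angle 2*pi*6*11/14, whose trace is 2*cos(2*pi*6*11/14) = -2*cos(3*pi/7).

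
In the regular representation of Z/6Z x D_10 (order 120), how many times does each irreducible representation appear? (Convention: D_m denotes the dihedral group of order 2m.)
Each irreducible V_i of dimension d_i appears with multiplicity d_i, i.e. rho_reg = (direct sum over all irreducibles V_i) d_i V_i. The irreducible dimensions for Z/6Z x D_10 are 1, 1, 1, 1, 1, 1, 1, 1, 1, 1, 1, 1, 1, 1, 1, 1, 1, 1, 1, 1, 1, 1, 1, 1, 2, 2, 2, 2, 2, 2, 2, 2, 2, 2, 2, 2, 2, 2, 2, 2, 2, 2, 2, 2, 2, 2, 2, 2: 24 irreducibles of dimension 1, each with multiplicity 1; 24 irreducibles of dimension 2, each with multiplicity 2. Total dimension 24*1*1 + 24*2*2 = 120 = |G|.

Solution. General theorem: in the regular representation of a finite group G, each irreducible appears with multiplicity equal to its dimension. Check: dim(rho_reg) = sum d_i^2 = 1 + 1 + 1 + 1 + 1 + 1 + 1 + 1 + 1 + 1 + 1 + 1 + 1 + 1 + 1 + 1 + 1 + 1 + 1 + 1 + 1 + 1 + 1 + 1 + 4 + 4 + 4 + 4 + 4 + 4 + 4 + 4 + 4 + 4 + 4 + 4 + 4 + 4 + 4 + 4 + 4 + 4 + 4 + 4 + 4 + 4 + 4 + 4 = 120 = |G|.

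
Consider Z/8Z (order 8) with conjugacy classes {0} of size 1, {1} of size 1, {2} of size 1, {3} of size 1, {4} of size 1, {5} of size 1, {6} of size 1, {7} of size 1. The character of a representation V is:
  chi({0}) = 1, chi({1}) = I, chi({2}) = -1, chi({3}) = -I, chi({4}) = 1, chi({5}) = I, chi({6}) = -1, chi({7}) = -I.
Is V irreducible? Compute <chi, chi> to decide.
Irreducible: <chi, chi> = 1.

Reasoning: <chi, chi> = (1/|G|) sum_C |C| * |chi(C)|^2 = (1/8)[1*|1|^2 + 1*|I|^2 + 1*|-1|^2 + 1*|-I|^2 + 1*|1|^2 + 1*|I|^2 + 1*|-1|^2 + 1*|-I|^2]
  = (1/8)[(1) + (1) + (1) + (1) + (1) + (1) + (1) + (1)] = 8/8 = 1.
(Exp terms are combined using exp(i*s)*conj(exp(i*t)) = exp(i*(s-t)), and sums of them are collapsed using the identity that for every m > 1 the m distinct m-th roots of unity sum to 0, e.g. 1 + exp(2*I*pi/3) + exp(-2*I*pi/3) = 0.)
A character is irreducible iff <chi, chi> = 1, so this representation is irreducible.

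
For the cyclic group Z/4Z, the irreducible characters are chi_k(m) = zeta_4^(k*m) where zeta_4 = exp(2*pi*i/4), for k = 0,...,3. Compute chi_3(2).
chi_3(2) = zeta_4^6 = -1

Derivation: chi_3(2) = zeta_4^(3*2) = zeta_4^6. Since zeta_4^4 = 1, this equals zeta_4^2 = exp(2*pi*i*2/4) = -1.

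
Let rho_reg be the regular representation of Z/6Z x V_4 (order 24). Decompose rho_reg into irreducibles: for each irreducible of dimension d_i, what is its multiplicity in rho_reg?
Each irreducible V_i of dimension d_i appears with multiplicity d_i, i.e. rho_reg = (direct sum over all irreducibles V_i) d_i V_i. The irreducible dimensions for Z/6Z x V_4 are 1, 1, 1, 1, 1, 1, 1, 1, 1, 1, 1, 1, 1, 1, 1, 1, 1, 1, 1, 1, 1, 1, 1, 1: 24 irreducibles of dimension 1, each with multiplicity 1. Total dimension 24*1*1 = 24 = |G|.

General theorem: in the regular representation of a finite group G, each irreducible appears with multiplicity equal to its dimension. Check: dim(rho_reg) = sum d_i^2 = 1 + 1 + 1 + 1 + 1 + 1 + 1 + 1 + 1 + 1 + 1 + 1 + 1 + 1 + 1 + 1 + 1 + 1 + 1 + 1 + 1 + 1 + 1 + 1 = 24 = |G|.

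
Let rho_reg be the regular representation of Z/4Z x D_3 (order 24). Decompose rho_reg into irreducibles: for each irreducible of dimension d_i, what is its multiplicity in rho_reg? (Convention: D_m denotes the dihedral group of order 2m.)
Each irreducible V_i of dimension d_i appears with multiplicity d_i, i.e. rho_reg = (direct sum over all irreducibles V_i) d_i V_i. The irreducible dimensions for Z/4Z x D_3 are 1, 1, 1, 1, 1, 1, 1, 1, 2, 2, 2, 2: 8 irreducibles of dimension 1, each with multiplicity 1; 4 irreducibles of dimension 2, each with multiplicity 2. Total dimension 8*1*1 + 4*2*2 = 24 = |G|.

Why: General theorem: in the regular representation of a finite group G, each irreducible appears with multiplicity equal to its dimension. Check: dim(rho_reg) = sum d_i^2 = 1 + 1 + 1 + 1 + 1 + 1 + 1 + 1 + 4 + 4 + 4 + 4 = 24 = |G|.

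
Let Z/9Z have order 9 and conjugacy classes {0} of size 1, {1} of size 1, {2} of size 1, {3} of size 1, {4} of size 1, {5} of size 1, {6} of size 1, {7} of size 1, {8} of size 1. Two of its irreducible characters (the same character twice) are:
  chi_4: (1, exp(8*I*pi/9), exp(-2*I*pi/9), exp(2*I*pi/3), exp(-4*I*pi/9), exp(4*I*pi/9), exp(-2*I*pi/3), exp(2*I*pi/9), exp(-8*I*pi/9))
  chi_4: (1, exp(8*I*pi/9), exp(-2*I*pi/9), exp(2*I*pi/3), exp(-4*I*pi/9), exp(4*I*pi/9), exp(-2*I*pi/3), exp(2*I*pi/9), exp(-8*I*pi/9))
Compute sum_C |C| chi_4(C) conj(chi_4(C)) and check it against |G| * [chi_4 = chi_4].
Sum = 9 = |G| = 9; so <chi_4, chi_4> = 1 (norm-1 confirms irreducibility).

Proof sketch: Compute term by term over conjugacy classes (|C| * chi_4(C) * conj(chi_4(C))):
  1*(1)*conj(1) + 1*(exp(8*I*pi/9))*conj(exp(8*I*pi/9)) + 1*(exp(-2*I*pi/9))*conj(exp(-2*I*pi/9)) + 1*(exp(2*I*pi/3))*conj(exp(2*I*pi/3)) + 1*(exp(-4*I*pi/9))*conj(exp(-4*I*pi/9)) + 1*(exp(4*I*pi/9))*conj(exp(4*I*pi/9)) + 1*(exp(-2*I*pi/3))*conj(exp(-2*I*pi/3)) + 1*(exp(2*I*pi/9))*conj(exp(2*I*pi/9)) + 1*(exp(-8*I*pi/9))*conj(exp(-8*I*pi/9))
  = (1) + (1) + (1) + (1) + (1) + (1) + (1) + (1) + (1)
  = 9.
(Exp terms are combined using exp(i*s)*conj(exp(i*t)) = exp(i*(s-t)), and sums of them are collapsed using the identity that for every m > 1 the m distinct m-th roots of unity sum to 0, e.g. 1 + exp(2*I*pi/3) + exp(-2*I*pi/3) = 0.)
Dividing by |G| = 9 gives 9/9 = 1, matching the row-orthogonality relation <chi_4, chi_4> = [chi_4 = chi_4].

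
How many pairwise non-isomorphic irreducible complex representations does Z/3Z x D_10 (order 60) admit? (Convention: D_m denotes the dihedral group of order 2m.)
24

Working: The number of irreducible complex representations of a finite group equals its number of conjugacy classes. For a direct product, #classes(G x H) = #classes(G) * #classes(H). Z/3Z has 3 classes (abelian), D_10 has 8 classes, so 3 * 8 = 24, so Z/3Z x D_10 (order 60) has exactly 24 irreducible complex representations.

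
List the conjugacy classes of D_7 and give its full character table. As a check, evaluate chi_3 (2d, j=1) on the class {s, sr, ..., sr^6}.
Conjugacy classes: {e} of size 1, {r^1, r^6} of size 2, {r^2, r^5} of size 2, {r^3, r^4} of size 2, {s, sr, ..., sr^6} of size 7.
Character table:
  irrep \ class              {e} (size 1)  {r^1, r^6} (size 2)  {r^2, r^5} (size 2)  {r^3, r^4} (size 2)  {s, sr, ..., sr^6} (size 7)
  chi_1 (triv)               1             1                    1                    1                    1                          
  chi_2 (sign: r->1, s->-1)  1             1                    1                    1                    -1                         
  chi_3 (2d, j=1)            2             2*cos(2*pi/7)        -2*cos(3*pi/7)       -2*cos(pi/7)         0                          
  chi_4 (2d, j=2)            2             -2*cos(3*pi/7)       -2*cos(pi/7)         2*cos(2*pi/7)        0                          
  chi_5 (2d, j=3)            2             -2*cos(pi/7)         2*cos(2*pi/7)        -2*cos(3*pi/7)       0                          

Spot check: chi_3 (2d, j=1) on {s, sr, ..., sr^6} = 0.

Proof sketch: D_7 has order 2*7 = 14 with 5 conjugacy classes, hence 5 irreducibles. Sum of squared dims 1 + 1 + 4 + 4 + 4 = 14 = |G|. Linear characters come from the abelianisation; the 2-dimensional irreps have character r^k -> 2*cos(2*pi*j*k/7), reflections -> 0.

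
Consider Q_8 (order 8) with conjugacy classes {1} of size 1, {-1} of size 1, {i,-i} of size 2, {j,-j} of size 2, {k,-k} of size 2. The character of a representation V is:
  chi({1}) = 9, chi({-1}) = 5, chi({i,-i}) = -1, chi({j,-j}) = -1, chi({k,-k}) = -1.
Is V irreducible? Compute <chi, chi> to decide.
Not irreducible (reducible): <chi, chi> = 14 > 1.

Why: <chi, chi> = (1/|G|) sum_C |C| * |chi(C)|^2 = (1/8)[1*|9|^2 + 1*|5|^2 + 2*|-1|^2 + 2*|-1|^2 + 2*|-1|^2]
  = (1/8)[(81) + (25) + (2) + (2) + (2)] = 112/8 = 14.
A character is irreducible iff <chi, chi> = 1, so this representation is reducible.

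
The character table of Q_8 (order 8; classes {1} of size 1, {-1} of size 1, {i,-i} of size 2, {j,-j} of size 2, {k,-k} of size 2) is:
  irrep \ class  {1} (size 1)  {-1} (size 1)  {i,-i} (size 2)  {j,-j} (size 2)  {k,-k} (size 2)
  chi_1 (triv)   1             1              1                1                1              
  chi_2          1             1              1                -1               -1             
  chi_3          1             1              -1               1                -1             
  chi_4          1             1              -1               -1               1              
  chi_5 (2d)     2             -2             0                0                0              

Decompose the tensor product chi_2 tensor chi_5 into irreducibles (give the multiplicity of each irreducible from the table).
chi_2 tensor chi_5 = chi_5 (all other irreducibles have multiplicity 0).

Argument: The character of a tensor product is the pointwise product (chi_2 * chi_5)(C) = chi_2(C) * chi_5(C):
  {1}: (1)*(2), {-1}: (1)*(-2), {i,-i}: (1)*(0), {j,-j}: (-1)*(0), {k,-k}: (-1)*(0)
so (chi_2 * chi_5) takes values
  {1} -> 2, {-1} -> -2, {i,-i} -> 0, {j,-j} -> 0, {k,-k} -> 0.
Now take the inner product of this character with each irreducible chi from the table, <chi_2*chi_5, chi> = (1/8) sum_C |C| (chi_2*chi_5)(C) conj(chi(C)):
  <chi_2*chi_5, chi_1> = (1/8)[1*(2)*conj(1) + 1*(-2)*conj(1) + 2*(0)*conj(1) + 2*(0)*conj(1) + 2*(0)*conj(1)]
      = (1/8)[(2) + (-2) + (0) + (0) + (0)] = 0/8 = 0
  <chi_2*chi_5, chi_2> = (1/8)[1*(2)*conj(1) + 1*(-2)*conj(1) + 2*(0)*conj(1) + 2*(0)*conj(-1) + 2*(0)*conj(-1)]
      = (1/8)[(2) + (-2) + (0) + (0) + (0)] = 0/8 = 0
  <chi_2*chi_5, chi_3> = (1/8)[1*(2)*conj(1) + 1*(-2)*conj(1) + 2*(0)*conj(-1) + 2*(0)*conj(1) + 2*(0)*conj(-1)]
      = (1/8)[(2) + (-2) + (0) + (0) + (0)] = 0/8 = 0
  <chi_2*chi_5, chi_4> = (1/8)[1*(2)*conj(1) + 1*(-2)*conj(1) + 2*(0)*conj(-1) + 2*(0)*conj(-1) + 2*(0)*conj(1)]
      = (1/8)[(2) + (-2) + (0) + (0) + (0)] = 0/8 = 0
  <chi_2*chi_5, chi_5> = (1/8)[1*(2)*conj(2) + 1*(-2)*conj(-2) + 2*(0)*conj(0) + 2*(0)*conj(0) + 2*(0)*conj(0)]
      = (1/8)[(4) + (4) + (0) + (0) + (0)] = 8/8 = 1
Hence the multiplicities are chi_5: 1. Dimension check: dim(chi_2)*dim(chi_5) = 1*2 = 2 and sum (mult * dim) = 1*2 = 2.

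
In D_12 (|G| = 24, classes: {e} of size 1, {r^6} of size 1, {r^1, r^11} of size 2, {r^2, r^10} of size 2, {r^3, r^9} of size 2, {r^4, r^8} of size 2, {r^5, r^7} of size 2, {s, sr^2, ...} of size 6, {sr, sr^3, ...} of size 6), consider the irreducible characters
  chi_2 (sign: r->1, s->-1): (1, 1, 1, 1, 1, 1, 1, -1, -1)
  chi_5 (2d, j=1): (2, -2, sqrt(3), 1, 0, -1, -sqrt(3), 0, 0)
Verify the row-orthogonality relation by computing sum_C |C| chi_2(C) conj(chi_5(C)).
Sum = 0; so <chi_2, chi_5> = 0 (distinct irreducibles are orthogonal).

Compute term by term over conjugacy classes (|C| * chi_2(C) * conj(chi_5(C))):
  1*(1)*conj(2) + 1*(1)*conj(-2) + 2*(1)*conj(sqrt(3)) + 2*(1)*conj(1) + 2*(1)*conj(0) + 2*(1)*conj(-1) + 2*(1)*conj(-sqrt(3)) + 6*(-1)*conj(0) + 6*(-1)*conj(0)
  = (2) + (-2) + (2*sqrt(3)) + (2) + (0) + (-2) + (-2*sqrt(3)) + (0) + (0)
  = 0.
Dividing by |G| = 24 gives 0/24 = 0, matching the row-orthogonality relation <chi_2, chi_5> = [chi_2 = chi_5].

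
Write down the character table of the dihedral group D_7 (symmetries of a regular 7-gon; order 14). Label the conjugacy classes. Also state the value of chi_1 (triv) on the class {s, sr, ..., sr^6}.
Conjugacy classes: {e} of size 1, {r^1, r^6} of size 2, {r^2, r^5} of size 2, {r^3, r^4} of size 2, {s, sr, ..., sr^6} of size 7.
Character table:
  irrep \ class              {e} (size 1)  {r^1, r^6} (size 2)  {r^2, r^5} (size 2)  {r^3, r^4} (size 2)  {s, sr, ..., sr^6} (size 7)
  chi_1 (triv)               1             1                    1                    1                    1                          
  chi_2 (sign: r->1, s->-1)  1             1                    1                    1                    -1                         
  chi_3 (2d, j=1)            2             2*cos(2*pi/7)        -2*cos(3*pi/7)       -2*cos(pi/7)         0                          
  chi_4 (2d, j=2)            2             -2*cos(3*pi/7)       -2*cos(pi/7)         2*cos(2*pi/7)        0                          
  chi_5 (2d, j=3)            2             -2*cos(pi/7)         2*cos(2*pi/7)        -2*cos(3*pi/7)       0                          

Spot check: chi_1 (triv) on {s, sr, ..., sr^6} = 1.

Reasoning: D_7 has order 2*7 = 14 with 5 conjugacy classes, hence 5 irreducibles. Sum of squared dims 1 + 1 + 4 + 4 + 4 = 14 = |G|. Linear characters come from the abelianisation; the 2-dimensional irreps have character r^k -> 2*cos(2*pi*j*k/7), reflections -> 0.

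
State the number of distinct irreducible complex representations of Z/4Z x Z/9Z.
36

Proof sketch: The number of irreducible complex representations of a finite group equals its number of conjugacy classes. Z/4Z x Z/9Z is abelian of order 36, so every element is its own conjugacy class: 36 classes, so Z/4Z x Z/9Z (order 36) has exactly 36 irreducible complex representations.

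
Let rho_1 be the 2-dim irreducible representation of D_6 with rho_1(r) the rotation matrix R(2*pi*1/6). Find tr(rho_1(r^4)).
chi_{rho_1}(r^4) = 2*cos(2*pi*1*4/6) = -1

Details: rho_1(r^4) is rotation by angle 2*pi*1*4/6, whose trace is 2*cos(2*pi*1*4/6) = -1.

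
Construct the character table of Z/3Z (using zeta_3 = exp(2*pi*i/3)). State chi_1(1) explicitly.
Character table of Z/3Z (irreps indexed chi_0,...,chi_2 with chi_k(m) = zeta_3^(k*m), zeta_3 = exp(2*pi*i/3)):
  irrep \ class  {0} (size 1)  {1} (size 1)    {2} (size 1)  
  chi_0          1             1               1             
  chi_1          1             exp(2*I*pi/3)   exp(-2*I*pi/3)
  chi_2          1             exp(-2*I*pi/3)  exp(2*I*pi/3) 

Spot check: chi_1(1) = zeta_3^(1*1) = zeta_3^1 = exp(2*I*pi/3).

Reasoning: Z/3Z is abelian, so all 3 irreducible complex representations are 1-dimensional. They are given by chi_k(m) = zeta_3^(k*m) for k = 0,...,2. Row orthogonality: sum_m chi_k(m) conj(chi_l(m)) = 3 * [k = l].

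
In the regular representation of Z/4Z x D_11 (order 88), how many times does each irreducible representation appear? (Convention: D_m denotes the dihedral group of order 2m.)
Each irreducible V_i of dimension d_i appears with multiplicity d_i, i.e. rho_reg = (direct sum over all irreducibles V_i) d_i V_i. The irreducible dimensions for Z/4Z x D_11 are 1, 1, 1, 1, 1, 1, 1, 1, 2, 2, 2, 2, 2, 2, 2, 2, 2, 2, 2, 2, 2, 2, 2, 2, 2, 2, 2, 2: 8 irreducibles of dimension 1, each with multiplicity 1; 20 irreducibles of dimension 2, each with multiplicity 2. Total dimension 8*1*1 + 20*2*2 = 88 = |G|.

Details: General theorem: in the regular representation of a finite group G, each irreducible appears with multiplicity equal to its dimension. Check: dim(rho_reg) = sum d_i^2 = 1 + 1 + 1 + 1 + 1 + 1 + 1 + 1 + 4 + 4 + 4 + 4 + 4 + 4 + 4 + 4 + 4 + 4 + 4 + 4 + 4 + 4 + 4 + 4 + 4 + 4 + 4 + 4 = 88 = |G|.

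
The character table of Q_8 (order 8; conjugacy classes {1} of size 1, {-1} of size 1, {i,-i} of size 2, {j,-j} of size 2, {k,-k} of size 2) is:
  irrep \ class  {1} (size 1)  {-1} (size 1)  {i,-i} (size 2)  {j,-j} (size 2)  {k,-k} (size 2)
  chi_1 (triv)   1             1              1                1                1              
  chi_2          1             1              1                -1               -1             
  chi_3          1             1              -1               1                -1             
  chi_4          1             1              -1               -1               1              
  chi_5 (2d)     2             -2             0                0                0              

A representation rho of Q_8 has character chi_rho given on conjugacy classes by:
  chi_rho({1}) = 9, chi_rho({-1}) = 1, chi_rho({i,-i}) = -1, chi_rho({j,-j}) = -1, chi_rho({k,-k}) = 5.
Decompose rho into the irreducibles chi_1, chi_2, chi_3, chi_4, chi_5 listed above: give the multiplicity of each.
Multiplicities: chi_1: 2, chi_2: 0, chi_3: 0, chi_4: 3, chi_5: 2.

Why: Use <chi_rho, chi> = (1/|G|) sum_C |C| * chi_rho(C) * conj(chi(C)) with |G| = 8 for each irreducible chi in the table:
  <chi_rho, chi_1> = (1/8)[1*(9)*conj(1) + 1*(1)*conj(1) + 2*(-1)*conj(1) + 2*(-1)*conj(1) + 2*(5)*conj(1)]
      = (1/8)[(9) + (1) + (-2) + (-2) + (10)] = 16/8 = 2
  <chi_rho, chi_2> = (1/8)[1*(9)*conj(1) + 1*(1)*conj(1) + 2*(-1)*conj(1) + 2*(-1)*conj(-1) + 2*(5)*conj(-1)]
      = (1/8)[(9) + (1) + (-2) + (2) + (-10)] = 0/8 = 0
  <chi_rho, chi_3> = (1/8)[1*(9)*conj(1) + 1*(1)*conj(1) + 2*(-1)*conj(-1) + 2*(-1)*conj(1) + 2*(5)*conj(-1)]
      = (1/8)[(9) + (1) + (2) + (-2) + (-10)] = 0/8 = 0
  <chi_rho, chi_4> = (1/8)[1*(9)*conj(1) + 1*(1)*conj(1) + 2*(-1)*conj(-1) + 2*(-1)*conj(-1) + 2*(5)*conj(1)]
      = (1/8)[(9) + (1) + (2) + (2) + (10)] = 24/8 = 3
  <chi_rho, chi_5> = (1/8)[1*(9)*conj(2) + 1*(1)*conj(-2) + 2*(-1)*conj(0) + 2*(-1)*conj(0) + 2*(5)*conj(0)]
      = (1/8)[(18) + (-2) + (0) + (0) + (0)] = 16/8 = 2
Dimension check: dim(rho) = sum (mult * dim) = 2*1 + 0*1 + 0*1 + 3*1 + 2*2 = 9 = chi_rho(e) = 9.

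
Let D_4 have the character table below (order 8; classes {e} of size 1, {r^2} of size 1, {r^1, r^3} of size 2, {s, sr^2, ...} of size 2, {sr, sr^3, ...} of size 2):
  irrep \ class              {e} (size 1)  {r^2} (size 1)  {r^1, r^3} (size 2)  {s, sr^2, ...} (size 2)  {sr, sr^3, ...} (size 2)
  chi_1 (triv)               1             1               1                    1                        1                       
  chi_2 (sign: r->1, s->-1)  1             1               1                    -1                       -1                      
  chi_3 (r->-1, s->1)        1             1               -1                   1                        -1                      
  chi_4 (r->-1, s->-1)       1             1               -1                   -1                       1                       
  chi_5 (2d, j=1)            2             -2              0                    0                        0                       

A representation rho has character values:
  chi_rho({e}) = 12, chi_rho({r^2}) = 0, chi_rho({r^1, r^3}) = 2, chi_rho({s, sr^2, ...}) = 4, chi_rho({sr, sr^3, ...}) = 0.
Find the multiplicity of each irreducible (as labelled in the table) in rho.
Multiplicities: chi_1: 3, chi_2: 1, chi_3: 2, chi_4: 0, chi_5: 3.

Proof sketch: Use <chi_rho, chi> = (1/|G|) sum_C |C| * chi_rho(C) * conj(chi(C)) with |G| = 8 for each irreducible chi in the table:
  <chi_rho, chi_1> = (1/8)[1*(12)*conj(1) + 1*(0)*conj(1) + 2*(2)*conj(1) + 2*(4)*conj(1) + 2*(0)*conj(1)]
      = (1/8)[(12) + (0) + (4) + (8) + (0)] = 24/8 = 3
  <chi_rho, chi_2> = (1/8)[1*(12)*conj(1) + 1*(0)*conj(1) + 2*(2)*conj(1) + 2*(4)*conj(-1) + 2*(0)*conj(-1)]
      = (1/8)[(12) + (0) + (4) + (-8) + (0)] = 8/8 = 1
  <chi_rho, chi_3> = (1/8)[1*(12)*conj(1) + 1*(0)*conj(1) + 2*(2)*conj(-1) + 2*(4)*conj(1) + 2*(0)*conj(-1)]
      = (1/8)[(12) + (0) + (-4) + (8) + (0)] = 16/8 = 2
  <chi_rho, chi_4> = (1/8)[1*(12)*conj(1) + 1*(0)*conj(1) + 2*(2)*conj(-1) + 2*(4)*conj(-1) + 2*(0)*conj(1)]
      = (1/8)[(12) + (0) + (-4) + (-8) + (0)] = 0/8 = 0
  <chi_rho, chi_5> = (1/8)[1*(12)*conj(2) + 1*(0)*conj(-2) + 2*(2)*conj(0) + 2*(4)*conj(0) + 2*(0)*conj(0)]
      = (1/8)[(24) + (0) + (0) + (0) + (0)] = 24/8 = 3
Dimension check: dim(rho) = sum (mult * dim) = 3*1 + 1*1 + 2*1 + 0*1 + 3*2 = 12 = chi_rho(e) = 12.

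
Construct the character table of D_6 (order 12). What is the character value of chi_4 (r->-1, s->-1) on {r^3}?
Conjugacy classes: {e} of size 1, {r^3} of size 1, {r^1, r^5} of size 2, {r^2, r^4} of size 2, {s, sr^2, ...} of size 3, {sr, sr^3, ...} of size 3.
Character table:
  irrep \ class              {e} (size 1)  {r^3} (size 1)  {r^1, r^5} (size 2)  {r^2, r^4} (size 2)  {s, sr^2, ...} (size 3)  {sr, sr^3, ...} (size 3)
  chi_1 (triv)               1             1               1                    1                    1                        1                       
  chi_2 (sign: r->1, s->-1)  1             1               1                    1                    -1                       -1                      
  chi_3 (r->-1, s->1)        1             -1              -1                   1                    1                        -1                      
  chi_4 (r->-1, s->-1)       1             -1              -1                   1                    -1                       1                       
  chi_5 (2d, j=1)            2             -2              1                    -1                   0                        0                       
  chi_6 (2d, j=2)            2             2               -1                   -1                   0                        0                       

Spot check: chi_4 (r->-1, s->-1) on {r^3} = -1.

D_6 has order 2*6 = 12 with 6 conjugacy classes, hence 6 irreducibles. Sum of squared dims 1 + 1 + 1 + 1 + 4 + 4 = 12 = |G|. Linear characters come from the abelianisation; the 2-dimensional irreps have character r^k -> 2*cos(2*pi*j*k/6), reflections -> 0.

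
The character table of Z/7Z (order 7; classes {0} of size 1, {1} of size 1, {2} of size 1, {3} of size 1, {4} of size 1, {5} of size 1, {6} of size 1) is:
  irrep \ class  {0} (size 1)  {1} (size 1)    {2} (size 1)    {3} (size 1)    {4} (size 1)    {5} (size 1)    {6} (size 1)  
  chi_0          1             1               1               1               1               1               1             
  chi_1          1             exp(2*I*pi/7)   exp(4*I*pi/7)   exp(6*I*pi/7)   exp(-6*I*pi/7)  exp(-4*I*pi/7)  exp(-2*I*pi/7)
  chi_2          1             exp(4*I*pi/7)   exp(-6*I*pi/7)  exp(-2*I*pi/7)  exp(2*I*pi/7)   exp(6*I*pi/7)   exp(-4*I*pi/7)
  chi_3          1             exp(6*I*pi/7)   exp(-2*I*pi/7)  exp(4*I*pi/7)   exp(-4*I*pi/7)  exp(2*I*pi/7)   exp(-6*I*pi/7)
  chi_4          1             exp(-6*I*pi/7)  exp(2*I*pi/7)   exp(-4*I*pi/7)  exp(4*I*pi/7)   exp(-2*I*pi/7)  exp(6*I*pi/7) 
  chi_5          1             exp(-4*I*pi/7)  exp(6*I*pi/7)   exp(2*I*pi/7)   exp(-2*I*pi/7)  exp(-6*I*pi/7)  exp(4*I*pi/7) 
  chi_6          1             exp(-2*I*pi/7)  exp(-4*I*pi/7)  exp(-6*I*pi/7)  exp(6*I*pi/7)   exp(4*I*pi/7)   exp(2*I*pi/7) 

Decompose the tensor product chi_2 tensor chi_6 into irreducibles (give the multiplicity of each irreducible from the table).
chi_2 tensor chi_6 = chi_1 (all other irreducibles have multiplicity 0).

Working: The character of a tensor product is the pointwise product (chi_2 * chi_6)(C) = chi_2(C) * chi_6(C):
  {0}: (1)*(1), {1}: (exp(4*I*pi/7))*(exp(-2*I*pi/7)), {2}: (exp(-6*I*pi/7))*(exp(-4*I*pi/7)), {3}: (exp(-2*I*pi/7))*(exp(-6*I*pi/7)), {4}: (exp(2*I*pi/7))*(exp(6*I*pi/7)), {5}: (exp(6*I*pi/7))*(exp(4*I*pi/7)), {6}: (exp(-4*I*pi/7))*(exp(2*I*pi/7))
so (chi_2 * chi_6) takes values
  {0} -> 1, {1} -> exp(2*I*pi/7), {2} -> exp(4*I*pi/7), {3} -> exp(6*I*pi/7), {4} -> exp(-6*I*pi/7), {5} -> exp(-4*I*pi/7), {6} -> exp(-2*I*pi/7).
Now take the inner product of this character with each irreducible chi from the table, <chi_2*chi_6, chi> = (1/7) sum_C |C| (chi_2*chi_6)(C) conj(chi(C)):
  <chi_2*chi_6, chi_0> = (1/7)[1*(1)*conj(1) + 1*(exp(2*I*pi/7))*conj(1) + 1*(exp(4*I*pi/7))*conj(1) + 1*(exp(6*I*pi/7))*conj(1) + 1*(exp(-6*I*pi/7))*conj(1) + 1*(exp(-4*I*pi/7))*conj(1) + 1*(exp(-2*I*pi/7))*conj(1)]
      = (1/7)[(1) + (exp(2*I*pi/7)) + (exp(4*I*pi/7)) + (exp(6*I*pi/7)) + (exp(-6*I*pi/7)) + (exp(-4*I*pi/7)) + (exp(-2*I*pi/7))] = 0/7 = 0
  <chi_2*chi_6, chi_1> = (1/7)[1*(1)*conj(1) + 1*(exp(2*I*pi/7))*conj(exp(2*I*pi/7)) + 1*(exp(4*I*pi/7))*conj(exp(4*I*pi/7)) + 1*(exp(6*I*pi/7))*conj(exp(6*I*pi/7)) + 1*(exp(-6*I*pi/7))*conj(exp(-6*I*pi/7)) + 1*(exp(-4*I*pi/7))*conj(exp(-4*I*pi/7)) + 1*(exp(-2*I*pi/7))*conj(exp(-2*I*pi/7))]
      = (1/7)[(1) + (1) + (1) + (1) + (1) + (1) + (1)] = 7/7 = 1
  <chi_2*chi_6, chi_2> = (1/7)[1*(1)*conj(1) + 1*(exp(2*I*pi/7))*conj(exp(4*I*pi/7)) + 1*(exp(4*I*pi/7))*conj(exp(-6*I*pi/7)) + 1*(exp(6*I*pi/7))*conj(exp(-2*I*pi/7)) + 1*(exp(-6*I*pi/7))*conj(exp(2*I*pi/7)) + 1*(exp(-4*I*pi/7))*conj(exp(6*I*pi/7)) + 1*(exp(-2*I*pi/7))*conj(exp(-4*I*pi/7))]
      = (1/7)[(1) + (exp(-2*I*pi/7)) + (exp(-4*I*pi/7)) + (exp(-6*I*pi/7)) + (exp(6*I*pi/7)) + (exp(4*I*pi/7)) + (exp(2*I*pi/7))] = 0/7 = 0
  <chi_2*chi_6, chi_3> = (1/7)[1*(1)*conj(1) + 1*(exp(2*I*pi/7))*conj(exp(6*I*pi/7)) + 1*(exp(4*I*pi/7))*conj(exp(-2*I*pi/7)) + 1*(exp(6*I*pi/7))*conj(exp(4*I*pi/7)) + 1*(exp(-6*I*pi/7))*conj(exp(-4*I*pi/7)) + 1*(exp(-4*I*pi/7))*conj(exp(2*I*pi/7)) + 1*(exp(-2*I*pi/7))*conj(exp(-6*I*pi/7))]
      = (1/7)[(1) + (exp(-4*I*pi/7)) + (exp(6*I*pi/7)) + (exp(2*I*pi/7)) + (exp(-2*I*pi/7)) + (exp(-6*I*pi/7)) + (exp(4*I*pi/7))] = 0/7 = 0
  <chi_2*chi_6, chi_4> = (1/7)[1*(1)*conj(1) + 1*(exp(2*I*pi/7))*conj(exp(-6*I*pi/7)) + 1*(exp(4*I*pi/7))*conj(exp(2*I*pi/7)) + 1*(exp(6*I*pi/7))*conj(exp(-4*I*pi/7)) + 1*(exp(-6*I*pi/7))*conj(exp(4*I*pi/7)) + 1*(exp(-4*I*pi/7))*conj(exp(-2*I*pi/7)) + 1*(exp(-2*I*pi/7))*conj(exp(6*I*pi/7))]
      = (1/7)[(1) + (exp(-6*I*pi/7)) + (exp(2*I*pi/7)) + (exp(-4*I*pi/7)) + (exp(4*I*pi/7)) + (exp(-2*I*pi/7)) + (exp(6*I*pi/7))] = 0/7 = 0
  <chi_2*chi_6, chi_5> = (1/7)[1*(1)*conj(1) + 1*(exp(2*I*pi/7))*conj(exp(-4*I*pi/7)) + 1*(exp(4*I*pi/7))*conj(exp(6*I*pi/7)) + 1*(exp(6*I*pi/7))*conj(exp(2*I*pi/7)) + 1*(exp(-6*I*pi/7))*conj(exp(-2*I*pi/7)) + 1*(exp(-4*I*pi/7))*conj(exp(-6*I*pi/7)) + 1*(exp(-2*I*pi/7))*conj(exp(4*I*pi/7))]
      = (1/7)[(1) + (exp(6*I*pi/7)) + (exp(-2*I*pi/7)) + (exp(4*I*pi/7)) + (exp(-4*I*pi/7)) + (exp(2*I*pi/7)) + (exp(-6*I*pi/7))] = 0/7 = 0
  <chi_2*chi_6, chi_6> = (1/7)[1*(1)*conj(1) + 1*(exp(2*I*pi/7))*conj(exp(-2*I*pi/7)) + 1*(exp(4*I*pi/7))*conj(exp(-4*I*pi/7)) + 1*(exp(6*I*pi/7))*conj(exp(-6*I*pi/7)) + 1*(exp(-6*I*pi/7))*conj(exp(6*I*pi/7)) + 1*(exp(-4*I*pi/7))*conj(exp(4*I*pi/7)) + 1*(exp(-2*I*pi/7))*conj(exp(2*I*pi/7))]
      = (1/7)[(1) + (exp(4*I*pi/7)) + (exp(-6*I*pi/7)) + (exp(-2*I*pi/7)) + (exp(2*I*pi/7)) + (exp(6*I*pi/7)) + (exp(-4*I*pi/7))] = 0/7 = 0
(Exp terms are combined using exp(i*s)*conj(exp(i*t)) = exp(i*(s-t)), and sums of them are collapsed using the identity that for every m > 1 the m distinct m-th roots of unity sum to 0, e.g. 1 + exp(2*I*pi/3) + exp(-2*I*pi/3) = 0.)
Hence the multiplicities are chi_1: 1. Dimension check: dim(chi_2)*dim(chi_6) = 1*1 = 1 and sum (mult * dim) = 1*1 = 1.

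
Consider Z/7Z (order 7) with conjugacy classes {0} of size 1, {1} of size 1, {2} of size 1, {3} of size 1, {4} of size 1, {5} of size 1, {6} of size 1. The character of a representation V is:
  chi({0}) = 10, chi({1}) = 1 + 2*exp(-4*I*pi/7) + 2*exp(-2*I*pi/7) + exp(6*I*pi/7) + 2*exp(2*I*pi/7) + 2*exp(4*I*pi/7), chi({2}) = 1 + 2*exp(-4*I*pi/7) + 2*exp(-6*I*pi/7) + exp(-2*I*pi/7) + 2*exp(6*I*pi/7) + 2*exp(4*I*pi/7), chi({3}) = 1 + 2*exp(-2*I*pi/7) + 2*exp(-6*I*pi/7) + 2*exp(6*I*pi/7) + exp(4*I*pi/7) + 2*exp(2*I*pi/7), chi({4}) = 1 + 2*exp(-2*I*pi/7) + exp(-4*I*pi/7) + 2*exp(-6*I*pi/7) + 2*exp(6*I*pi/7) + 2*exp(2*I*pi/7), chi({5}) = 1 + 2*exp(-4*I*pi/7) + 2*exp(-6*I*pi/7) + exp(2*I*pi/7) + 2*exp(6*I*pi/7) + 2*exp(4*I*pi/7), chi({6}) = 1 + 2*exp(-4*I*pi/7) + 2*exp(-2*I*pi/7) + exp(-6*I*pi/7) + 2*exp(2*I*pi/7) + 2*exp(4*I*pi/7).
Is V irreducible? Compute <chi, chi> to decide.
Not irreducible (reducible): <chi, chi> = 18 > 1.

Argument: <chi, chi> = (1/|G|) sum_C |C| * |chi(C)|^2 = (1/7)[1*|10|^2 + 1*|1 + 2*exp(-4*I*pi/7) + 2*exp(-2*I*pi/7) + exp(6*I*pi/7) + 2*exp(2*I*pi/7) + 2*exp(4*I*pi/7)|^2 + 1*|1 + 2*exp(-4*I*pi/7) + 2*exp(-6*I*pi/7) + exp(-2*I*pi/7) + 2*exp(6*I*pi/7) + 2*exp(4*I*pi/7)|^2 + 1*|1 + 2*exp(-2*I*pi/7) + 2*exp(-6*I*pi/7) + 2*exp(6*I*pi/7) + exp(4*I*pi/7) + 2*exp(2*I*pi/7)|^2 + 1*|1 + 2*exp(-2*I*pi/7) + exp(-4*I*pi/7) + 2*exp(-6*I*pi/7) + 2*exp(6*I*pi/7) + 2*exp(2*I*pi/7)|^2 + 1*|1 + 2*exp(-4*I*pi/7) + 2*exp(-6*I*pi/7) + exp(2*I*pi/7) + 2*exp(6*I*pi/7) + 2*exp(4*I*pi/7)|^2 + 1*|1 + 2*exp(-4*I*pi/7) + 2*exp(-2*I*pi/7) + exp(-6*I*pi/7) + 2*exp(2*I*pi/7) + 2*exp(4*I*pi/7)|^2]
  = (1/7)[(100) + (18 + 12*exp(-4*I*pi/7) + 14*exp(-2*I*pi/7) + 15*exp(-6*I*pi/7) + 15*exp(6*I*pi/7) + 14*exp(2*I*pi/7) + 12*exp(4*I*pi/7)) + (18 + 14*exp(-4*I*pi/7) + 15*exp(-2*I*pi/7) + 12*exp(-6*I*pi/7) + 12*exp(6*I*pi/7) + 15*exp(2*I*pi/7) + 14*exp(4*I*pi/7)) + (18 + 15*exp(-4*I*pi/7) + 12*exp(-2*I*pi/7) + 14*exp(-6*I*pi/7) + 14*exp(6*I*pi/7) + 12*exp(2*I*pi/7) + 15*exp(4*I*pi/7)) + (18 + 15*exp(-4*I*pi/7) + 12*exp(-2*I*pi/7) + 14*exp(-6*I*pi/7) + 14*exp(6*I*pi/7) + 12*exp(2*I*pi/7) + 15*exp(4*I*pi/7)) + (18 + 14*exp(-4*I*pi/7) + 15*exp(-2*I*pi/7) + 12*exp(-6*I*pi/7) + 12*exp(6*I*pi/7) + 15*exp(2*I*pi/7) + 14*exp(4*I*pi/7)) + (18 + 12*exp(-4*I*pi/7) + 14*exp(-2*I*pi/7) + 15*exp(-6*I*pi/7) + 15*exp(6*I*pi/7) + 14*exp(2*I*pi/7) + 12*exp(4*I*pi/7))] = 126/7 = 18.
(Exp terms are combined using exp(i*s)*conj(exp(i*t)) = exp(i*(s-t)), and sums of them are collapsed using the identity that for every m > 1 the m distinct m-th roots of unity sum to 0, e.g. 1 + exp(2*I*pi/3) + exp(-2*I*pi/3) = 0.)
A character is irreducible iff <chi, chi> = 1, so this representation is reducible.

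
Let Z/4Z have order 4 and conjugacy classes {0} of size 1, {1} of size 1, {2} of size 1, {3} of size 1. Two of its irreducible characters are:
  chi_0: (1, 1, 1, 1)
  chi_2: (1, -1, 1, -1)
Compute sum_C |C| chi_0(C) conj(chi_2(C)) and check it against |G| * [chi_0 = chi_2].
Sum = 0; so <chi_0, chi_2> = 0 (distinct irreducibles are orthogonal).

Why: Compute term by term over conjugacy classes (|C| * chi_0(C) * conj(chi_2(C))):
  1*(1)*conj(1) + 1*(1)*conj(-1) + 1*(1)*conj(1) + 1*(1)*conj(-1)
  = (1) + (-1) + (1) + (-1)
  = 0.
(Exp terms are combined using exp(i*s)*conj(exp(i*t)) = exp(i*(s-t)), and sums of them are collapsed using the identity that for every m > 1 the m distinct m-th roots of unity sum to 0, e.g. 1 + exp(2*I*pi/3) + exp(-2*I*pi/3) = 0.)
Dividing by |G| = 4 gives 0/4 = 0, matching the row-orthogonality relation <chi_0, chi_2> = [chi_0 = chi_2].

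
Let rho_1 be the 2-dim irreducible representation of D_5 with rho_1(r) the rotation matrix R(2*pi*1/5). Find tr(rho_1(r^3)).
chi_{rho_1}(r^3) = 2*cos(2*pi*1*3/5) = -sqrt(5)/2 - 1/2

Derivation: rho_1(r^3) is rotation by angle 2*pi*1*3/5, whose trace is 2*cos(2*pi*1*3/5) = -sqrt(5)/2 - 1/2.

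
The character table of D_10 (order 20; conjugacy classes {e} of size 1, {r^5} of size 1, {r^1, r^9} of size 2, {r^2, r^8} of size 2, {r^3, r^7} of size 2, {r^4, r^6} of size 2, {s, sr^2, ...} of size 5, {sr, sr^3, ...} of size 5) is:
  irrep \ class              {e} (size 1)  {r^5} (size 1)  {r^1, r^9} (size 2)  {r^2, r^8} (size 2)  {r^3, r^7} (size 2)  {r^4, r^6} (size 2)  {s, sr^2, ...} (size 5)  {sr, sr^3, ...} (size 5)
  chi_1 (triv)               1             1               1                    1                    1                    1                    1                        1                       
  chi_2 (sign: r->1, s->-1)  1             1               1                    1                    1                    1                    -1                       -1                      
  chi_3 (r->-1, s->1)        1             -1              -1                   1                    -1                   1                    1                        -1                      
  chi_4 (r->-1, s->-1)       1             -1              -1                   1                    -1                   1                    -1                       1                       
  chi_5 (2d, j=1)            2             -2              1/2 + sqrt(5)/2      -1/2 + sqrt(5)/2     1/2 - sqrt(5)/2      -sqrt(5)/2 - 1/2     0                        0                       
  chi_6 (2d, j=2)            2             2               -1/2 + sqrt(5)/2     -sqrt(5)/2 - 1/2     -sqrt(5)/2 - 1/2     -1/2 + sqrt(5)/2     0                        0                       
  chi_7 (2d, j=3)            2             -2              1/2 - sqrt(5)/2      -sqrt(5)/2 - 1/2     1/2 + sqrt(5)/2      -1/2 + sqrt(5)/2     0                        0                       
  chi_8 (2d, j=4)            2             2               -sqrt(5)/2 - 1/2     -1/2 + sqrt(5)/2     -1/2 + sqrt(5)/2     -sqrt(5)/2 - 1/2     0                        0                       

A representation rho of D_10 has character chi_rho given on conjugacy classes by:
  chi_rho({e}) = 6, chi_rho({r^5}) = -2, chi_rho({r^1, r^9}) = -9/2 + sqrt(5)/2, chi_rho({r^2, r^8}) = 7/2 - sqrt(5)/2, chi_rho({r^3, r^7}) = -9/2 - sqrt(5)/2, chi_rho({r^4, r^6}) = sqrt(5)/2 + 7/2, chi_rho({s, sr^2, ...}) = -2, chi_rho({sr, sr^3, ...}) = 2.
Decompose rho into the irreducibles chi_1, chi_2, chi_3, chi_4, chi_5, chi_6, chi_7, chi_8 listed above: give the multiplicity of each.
Multiplicities: chi_1: 0, chi_2: 0, chi_3: 1, chi_4: 3, chi_5: 0, chi_6: 1, chi_7: 0, chi_8: 0.

Derivation: Use <chi_rho, chi> = (1/|G|) sum_C |C| * chi_rho(C) * conj(chi(C)) with |G| = 20 for each irreducible chi in the table:
  <chi_rho, chi_1> = (1/20)[1*(6)*conj(1) + 1*(-2)*conj(1) + 2*(-9/2 + sqrt(5)/2)*conj(1) + 2*(7/2 - sqrt(5)/2)*conj(1) + 2*(-9/2 - sqrt(5)/2)*conj(1) + 2*(sqrt(5)/2 + 7/2)*conj(1) + 5*(-2)*conj(1) + 5*(2)*conj(1)]
      = (1/20)[(6) + (-2) + (-9 + sqrt(5)) + (7 - sqrt(5)) + (-9 - sqrt(5)) + (sqrt(5) + 7) + (-10) + (10)] = 0/20 = 0
  <chi_rho, chi_2> = (1/20)[1*(6)*conj(1) + 1*(-2)*conj(1) + 2*(-9/2 + sqrt(5)/2)*conj(1) + 2*(7/2 - sqrt(5)/2)*conj(1) + 2*(-9/2 - sqrt(5)/2)*conj(1) + 2*(sqrt(5)/2 + 7/2)*conj(1) + 5*(-2)*conj(-1) + 5*(2)*conj(-1)]
      = (1/20)[(6) + (-2) + (-9 + sqrt(5)) + (7 - sqrt(5)) + (-9 - sqrt(5)) + (sqrt(5) + 7) + (10) + (-10)] = 0/20 = 0
  <chi_rho, chi_3> = (1/20)[1*(6)*conj(1) + 1*(-2)*conj(-1) + 2*(-9/2 + sqrt(5)/2)*conj(-1) + 2*(7/2 - sqrt(5)/2)*conj(1) + 2*(-9/2 - sqrt(5)/2)*conj(-1) + 2*(sqrt(5)/2 + 7/2)*conj(1) + 5*(-2)*conj(1) + 5*(2)*conj(-1)]
      = (1/20)[(6) + (2) + (9 - sqrt(5)) + (7 - sqrt(5)) + (sqrt(5) + 9) + (sqrt(5) + 7) + (-10) + (-10)] = 20/20 = 1
  <chi_rho, chi_4> = (1/20)[1*(6)*conj(1) + 1*(-2)*conj(-1) + 2*(-9/2 + sqrt(5)/2)*conj(-1) + 2*(7/2 - sqrt(5)/2)*conj(1) + 2*(-9/2 - sqrt(5)/2)*conj(-1) + 2*(sqrt(5)/2 + 7/2)*conj(1) + 5*(-2)*conj(-1) + 5*(2)*conj(1)]
      = (1/20)[(6) + (2) + (9 - sqrt(5)) + (7 - sqrt(5)) + (sqrt(5) + 9) + (sqrt(5) + 7) + (10) + (10)] = 60/20 = 3
  <chi_rho, chi_5> = (1/20)[1*(6)*conj(2) + 1*(-2)*conj(-2) + 2*(-9/2 + sqrt(5)/2)*conj(1/2 + sqrt(5)/2) + 2*(7/2 - sqrt(5)/2)*conj(-1/2 + sqrt(5)/2) + 2*(-9/2 - sqrt(5)/2)*conj(1/2 - sqrt(5)/2) + 2*(sqrt(5)/2 + 7/2)*conj(-sqrt(5)/2 - 1/2) + 5*(-2)*conj(0) + 5*(2)*conj(0)]
      = (1/20)[(12) + (4) + (-4*sqrt(5) - 2) + (-6 + 4*sqrt(5)) + (-2 + 4*sqrt(5)) + (-4*sqrt(5) - 6) + (0) + (0)] = 0/20 = 0
  <chi_rho, chi_6> = (1/20)[1*(6)*conj(2) + 1*(-2)*conj(2) + 2*(-9/2 + sqrt(5)/2)*conj(-1/2 + sqrt(5)/2) + 2*(7/2 - sqrt(5)/2)*conj(-sqrt(5)/2 - 1/2) + 2*(-9/2 - sqrt(5)/2)*conj(-sqrt(5)/2 - 1/2) + 2*(sqrt(5)/2 + 7/2)*conj(-1/2 + sqrt(5)/2) + 5*(-2)*conj(0) + 5*(2)*conj(0)]
      = (1/20)[(12) + (-4) + (7 - 5*sqrt(5)) + (-3*sqrt(5) - 1) + (7 + 5*sqrt(5)) + (-1 + 3*sqrt(5)) + (0) + (0)] = 20/20 = 1
  <chi_rho, chi_7> = (1/20)[1*(6)*conj(2) + 1*(-2)*conj(-2) + 2*(-9/2 + sqrt(5)/2)*conj(1/2 - sqrt(5)/2) + 2*(7/2 - sqrt(5)/2)*conj(-sqrt(5)/2 - 1/2) + 2*(-9/2 - sqrt(5)/2)*conj(1/2 + sqrt(5)/2) + 2*(sqrt(5)/2 + 7/2)*conj(-1/2 + sqrt(5)/2) + 5*(-2)*conj(0) + 5*(2)*conj(0)]
      = (1/20)[(12) + (4) + (-7 + 5*sqrt(5)) + (-3*sqrt(5) - 1) + (-5*sqrt(5) - 7) + (-1 + 3*sqrt(5)) + (0) + (0)] = 0/20 = 0
  <chi_rho, chi_8> = (1/20)[1*(6)*conj(2) + 1*(-2)*conj(2) + 2*(-9/2 + sqrt(5)/2)*conj(-sqrt(5)/2 - 1/2) + 2*(7/2 - sqrt(5)/2)*conj(-1/2 + sqrt(5)/2) + 2*(-9/2 - sqrt(5)/2)*conj(-1/2 + sqrt(5)/2) + 2*(sqrt(5)/2 + 7/2)*conj(-sqrt(5)/2 - 1/2) + 5*(-2)*conj(0) + 5*(2)*conj(0)]
      = (1/20)[(12) + (-4) + (2 + 4*sqrt(5)) + (-6 + 4*sqrt(5)) + (2 - 4*sqrt(5)) + (-4*sqrt(5) - 6) + (0) + (0)] = 0/20 = 0
Dimension check: dim(rho) = sum (mult * dim) = 0*1 + 0*1 + 1*1 + 3*1 + 0*2 + 1*2 + 0*2 + 0*2 = 6 = chi_rho(e) = 6.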